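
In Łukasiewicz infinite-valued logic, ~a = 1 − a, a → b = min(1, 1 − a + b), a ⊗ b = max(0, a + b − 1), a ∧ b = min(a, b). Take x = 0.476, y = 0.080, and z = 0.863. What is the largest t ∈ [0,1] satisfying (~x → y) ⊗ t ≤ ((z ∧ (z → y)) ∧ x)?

~x = 1 − 0.476 = 0.524
~x → y = min(1, 1 − 0.524 + 0.080) = min(1, 0.556) = 0.556
So the left factor is ~x → y = 0.556.
z → y = min(1, 1 − 0.863 + 0.080) = min(1, 0.217) = 0.217
z ∧ (z → y) = min(0.863, 0.217) = 0.217
(z ∧ (z → y)) ∧ x = min(0.217, 0.476) = 0.217
So the right-hand bound is (z ∧ (z → y)) ∧ x = 0.217.
The residuum of the Łukasiewicz t-norm gives the supremum: min(1, 1 − 0.556 + 0.217).
1 − 0.556 + 0.217 = 0.661, so t = min(1, 0.661) = 0.661.
Check: 0.556 ⊗ 0.661 = max(0, 0.217) = 0.217 ≤ 0.217.

0.661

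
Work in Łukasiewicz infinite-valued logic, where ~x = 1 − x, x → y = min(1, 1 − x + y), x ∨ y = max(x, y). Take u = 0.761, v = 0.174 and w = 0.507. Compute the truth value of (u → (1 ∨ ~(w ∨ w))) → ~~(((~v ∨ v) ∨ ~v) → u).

w ∨ w = max(0.507, 0.507) = 0.507
~(w ∨ w) = 1 − 0.507 = 0.493
1 ∨ ~(w ∨ w) = max(1.000, 0.493) = 1.000
u → (1 ∨ ~(w ∨ w)) = min(1, 1 − 0.761 + 1.000) = min(1, 1.239) = 1.000
~v = 1 − 0.174 = 0.826
~v ∨ v = max(0.826, 0.174) = 0.826
(~v ∨ v) ∨ ~v = max(0.826, 0.826) = 0.826
((~v ∨ v) ∨ ~v) → u = min(1, 1 − 0.826 + 0.761) = min(1, 0.935) = 0.935
~(((~v ∨ v) ∨ ~v) → u) = 1 − 0.935 = 0.065
~~(((~v ∨ v) ∨ ~v) → u) = 1 − 0.065 = 0.935
(u → (1 ∨ ~(w ∨ w))) → ~~(((~v ∨ v) ∨ ~v) → u) = min(1, 1 − 1.000 + 0.935) = min(1, 0.935) = 0.935

0.935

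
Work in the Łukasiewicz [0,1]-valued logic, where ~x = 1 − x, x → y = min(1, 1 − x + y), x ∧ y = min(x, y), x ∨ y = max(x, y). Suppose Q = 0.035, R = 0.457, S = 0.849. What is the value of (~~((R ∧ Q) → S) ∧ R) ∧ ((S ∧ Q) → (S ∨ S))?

0.457

R ∧ Q = min(0.457, 0.035) = 0.035
(R ∧ Q) → S = min(1, 1 − 0.035 + 0.849) = min(1, 1.814) = 1.000
~((R ∧ Q) → S) = 1 − 1.000 = 0.000
~~((R ∧ Q) → S) = 1 − 0.000 = 1.000
~~((R ∧ Q) → S) ∧ R = min(1.000, 0.457) = 0.457
S ∧ Q = min(0.849, 0.035) = 0.035
S ∨ S = max(0.849, 0.849) = 0.849
(S ∧ Q) → (S ∨ S) = min(1, 1 − 0.035 + 0.849) = min(1, 1.814) = 1.000
(~~((R ∧ Q) → S) ∧ R) ∧ ((S ∧ Q) → (S ∨ S)) = min(0.457, 1.000) = 0.457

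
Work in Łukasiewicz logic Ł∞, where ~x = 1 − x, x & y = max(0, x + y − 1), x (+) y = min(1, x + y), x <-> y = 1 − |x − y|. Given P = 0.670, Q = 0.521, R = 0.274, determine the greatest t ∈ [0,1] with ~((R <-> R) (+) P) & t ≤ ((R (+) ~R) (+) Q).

R <-> R = 1 − |0.274 − 0.274| = 1 − 0.000 = 1.000
(R <-> R) (+) P = min(1, 1.000 + 0.670) = min(1, 1.670) = 1.000
~((R <-> R) (+) P) = 1 − 1.000 = 0.000
So the left factor is ~((R <-> R) (+) P) = 0.000.
~R = 1 − 0.274 = 0.726
R (+) ~R = min(1, 0.274 + 0.726) = min(1, 1.000) = 1.000
(R (+) ~R) (+) Q = min(1, 1.000 + 0.521) = min(1, 1.521) = 1.000
So the right-hand bound is (R (+) ~R) (+) Q = 1.000.
The residuum of the Łukasiewicz t-norm gives the supremum: min(1, 1 − 0.000 + 1.000).
1 − 0.000 + 1.000 = 2.000, so t = min(1, 2.000) = 1.000.
Check: 0.000 & 1.000 = max(0, 0.000) = 0.000 ≤ 1.000.

1.000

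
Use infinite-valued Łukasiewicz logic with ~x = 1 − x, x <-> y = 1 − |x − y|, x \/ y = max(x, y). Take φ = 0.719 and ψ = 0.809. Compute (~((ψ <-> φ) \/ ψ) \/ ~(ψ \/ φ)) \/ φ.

0.719

ψ <-> φ = 1 − |0.809 − 0.719| = 1 − 0.090 = 0.910
(ψ <-> φ) \/ ψ = max(0.910, 0.809) = 0.910
~((ψ <-> φ) \/ ψ) = 1 − 0.910 = 0.090
ψ \/ φ = max(0.809, 0.719) = 0.809
~(ψ \/ φ) = 1 − 0.809 = 0.191
~((ψ <-> φ) \/ ψ) \/ ~(ψ \/ φ) = max(0.090, 0.191) = 0.191
(~((ψ <-> φ) \/ ψ) \/ ~(ψ \/ φ)) \/ φ = max(0.191, 0.719) = 0.719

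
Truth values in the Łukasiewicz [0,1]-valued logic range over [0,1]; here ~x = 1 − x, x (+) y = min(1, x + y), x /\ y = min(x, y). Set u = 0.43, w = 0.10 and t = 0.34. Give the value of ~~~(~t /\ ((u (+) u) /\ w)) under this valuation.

0.90

~t = 1 − 0.34 = 0.66
u (+) u = min(1, 0.43 + 0.43) = min(1, 0.86) = 0.86
(u (+) u) /\ w = min(0.86, 0.10) = 0.10
~t /\ ((u (+) u) /\ w) = min(0.66, 0.10) = 0.10
~(~t /\ ((u (+) u) /\ w)) = 1 − 0.10 = 0.90
~~(~t /\ ((u (+) u) /\ w)) = 1 − 0.90 = 0.10
~~~(~t /\ ((u (+) u) /\ w)) = 1 − 0.10 = 0.90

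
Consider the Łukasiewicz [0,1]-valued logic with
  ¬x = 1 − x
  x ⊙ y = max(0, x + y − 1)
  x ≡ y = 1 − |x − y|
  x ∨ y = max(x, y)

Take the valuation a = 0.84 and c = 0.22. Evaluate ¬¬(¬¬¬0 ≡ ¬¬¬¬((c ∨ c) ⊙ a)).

0.06

¬0 = 1 − 0.00 = 1.00
¬¬0 = 1 − 1.00 = 0.00
¬¬¬0 = 1 − 0.00 = 1.00
c ∨ c = max(0.22, 0.22) = 0.22
(c ∨ c) ⊙ a = max(0, 0.22 + 0.84 − 1) = max(0, 0.06) = 0.06
¬((c ∨ c) ⊙ a) = 1 − 0.06 = 0.94
¬¬((c ∨ c) ⊙ a) = 1 − 0.94 = 0.06
¬¬¬((c ∨ c) ⊙ a) = 1 − 0.06 = 0.94
¬¬¬¬((c ∨ c) ⊙ a) = 1 − 0.94 = 0.06
¬¬¬0 ≡ ¬¬¬¬((c ∨ c) ⊙ a) = 1 − |1.00 − 0.06| = 1 − 0.94 = 0.06
¬(¬¬¬0 ≡ ¬¬¬¬((c ∨ c) ⊙ a)) = 1 − 0.06 = 0.94
¬¬(¬¬¬0 ≡ ¬¬¬¬((c ∨ c) ⊙ a)) = 1 − 0.94 = 0.06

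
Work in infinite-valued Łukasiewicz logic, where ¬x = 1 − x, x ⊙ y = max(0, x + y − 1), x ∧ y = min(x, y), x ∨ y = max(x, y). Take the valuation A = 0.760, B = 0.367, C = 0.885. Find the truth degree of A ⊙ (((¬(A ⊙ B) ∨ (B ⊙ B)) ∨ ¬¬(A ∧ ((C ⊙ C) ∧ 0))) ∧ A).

A ⊙ B = max(0, 0.760 + 0.367 − 1) = max(0, 0.127) = 0.127
¬(A ⊙ B) = 1 − 0.127 = 0.873
B ⊙ B = max(0, 0.367 + 0.367 − 1) = max(0, -0.266) = 0.000
¬(A ⊙ B) ∨ (B ⊙ B) = max(0.873, 0.000) = 0.873
C ⊙ C = max(0, 0.885 + 0.885 − 1) = max(0, 0.770) = 0.770
(C ⊙ C) ∧ 0 = min(0.770, 0.000) = 0.000
A ∧ ((C ⊙ C) ∧ 0) = min(0.760, 0.000) = 0.000
¬(A ∧ ((C ⊙ C) ∧ 0)) = 1 − 0.000 = 1.000
¬¬(A ∧ ((C ⊙ C) ∧ 0)) = 1 − 1.000 = 0.000
(¬(A ⊙ B) ∨ (B ⊙ B)) ∨ ¬¬(A ∧ ((C ⊙ C) ∧ 0)) = max(0.873, 0.000) = 0.873
((¬(A ⊙ B) ∨ (B ⊙ B)) ∨ ¬¬(A ∧ ((C ⊙ C) ∧ 0))) ∧ A = min(0.873, 0.760) = 0.760
A ⊙ (((¬(A ⊙ B) ∨ (B ⊙ B)) ∨ ¬¬(A ∧ ((C ⊙ C) ∧ 0))) ∧ A) = max(0, 0.760 + 0.760 − 1) = max(0, 0.520) = 0.520

0.520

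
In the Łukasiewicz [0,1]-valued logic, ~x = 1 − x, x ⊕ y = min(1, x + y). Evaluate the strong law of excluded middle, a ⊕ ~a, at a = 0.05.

~a = 1 − 0.05 = 0.95
a ⊕ ~a = min(1, 0.05 + 0.95) = min(1, 1.00) = 1.00
(As expected: always 1 in Ł∞ since a ⊕ (1−a) = 1.)

1.00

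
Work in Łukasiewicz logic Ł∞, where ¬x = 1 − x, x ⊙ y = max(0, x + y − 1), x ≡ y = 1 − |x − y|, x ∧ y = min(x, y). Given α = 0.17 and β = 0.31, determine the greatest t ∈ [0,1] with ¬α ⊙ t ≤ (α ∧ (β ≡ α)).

¬α = 1 − 0.17 = 0.83
So the left factor is ¬α = 0.83.
β ≡ α = 1 − |0.31 − 0.17| = 1 − 0.14 = 0.86
α ∧ (β ≡ α) = min(0.17, 0.86) = 0.17
So the right-hand bound is α ∧ (β ≡ α) = 0.17.
The residuum of the Łukasiewicz t-norm gives the supremum: min(1, 1 − 0.83 + 0.17).
1 − 0.83 + 0.17 = 0.34, so t = min(1, 0.34) = 0.34.
Check: 0.83 ⊙ 0.34 = max(0, 0.17) = 0.17 ≤ 0.17.

0.34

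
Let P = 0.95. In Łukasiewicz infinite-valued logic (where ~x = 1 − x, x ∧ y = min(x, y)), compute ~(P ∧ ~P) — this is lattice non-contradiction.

~P = 1 − 0.95 = 0.05
P ∧ ~P = min(0.95, 0.05) = 0.05
~(P ∧ ~P) = 1 − 0.05 = 0.95
(The value 0.95 < 1 shows this instance is not satisfied; not a Ł∞-tautology — its value is 1 − min(a, 1−a).)

0.95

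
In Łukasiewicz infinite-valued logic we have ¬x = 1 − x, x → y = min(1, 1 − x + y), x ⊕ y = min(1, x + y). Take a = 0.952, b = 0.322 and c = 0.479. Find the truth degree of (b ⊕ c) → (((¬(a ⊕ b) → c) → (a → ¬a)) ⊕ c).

b ⊕ c = min(1, 0.322 + 0.479) = min(1, 0.801) = 0.801
a ⊕ b = min(1, 0.952 + 0.322) = min(1, 1.274) = 1.000
¬(a ⊕ b) = 1 − 1.000 = 0.000
¬(a ⊕ b) → c = min(1, 1 − 0.000 + 0.479) = min(1, 1.479) = 1.000
¬a = 1 − 0.952 = 0.048
a → ¬a = min(1, 1 − 0.952 + 0.048) = min(1, 0.096) = 0.096
(¬(a ⊕ b) → c) → (a → ¬a) = min(1, 1 − 1.000 + 0.096) = min(1, 0.096) = 0.096
((¬(a ⊕ b) → c) → (a → ¬a)) ⊕ c = min(1, 0.096 + 0.479) = min(1, 0.575) = 0.575
(b ⊕ c) → (((¬(a ⊕ b) → c) → (a → ¬a)) ⊕ c) = min(1, 1 − 0.801 + 0.575) = min(1, 0.774) = 0.774

0.774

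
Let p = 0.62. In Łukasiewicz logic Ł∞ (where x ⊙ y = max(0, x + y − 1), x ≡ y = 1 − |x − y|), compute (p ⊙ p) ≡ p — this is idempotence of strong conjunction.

0.62

p ⊙ p = max(0, 0.62 + 0.62 − 1) = max(0, 0.24) = 0.24
(p ⊙ p) ≡ p = 1 − |0.24 − 0.62| = 1 − 0.38 = 0.62
(The value 0.62 < 1 shows this instance is not satisfied; fails in Ł∞ since a ⊗ a = max(0, 2a−1) ≠ a in general.)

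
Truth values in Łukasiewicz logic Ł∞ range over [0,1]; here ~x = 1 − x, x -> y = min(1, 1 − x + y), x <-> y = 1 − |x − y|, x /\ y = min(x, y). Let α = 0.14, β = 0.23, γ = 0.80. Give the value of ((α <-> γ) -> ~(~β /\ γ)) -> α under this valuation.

α <-> γ = 1 − |0.14 − 0.80| = 1 − 0.66 = 0.34
~β = 1 − 0.23 = 0.77
~β /\ γ = min(0.77, 0.80) = 0.77
~(~β /\ γ) = 1 − 0.77 = 0.23
(α <-> γ) -> ~(~β /\ γ) = min(1, 1 − 0.34 + 0.23) = min(1, 0.89) = 0.89
((α <-> γ) -> ~(~β /\ γ)) -> α = min(1, 1 − 0.89 + 0.14) = min(1, 0.25) = 0.25

0.25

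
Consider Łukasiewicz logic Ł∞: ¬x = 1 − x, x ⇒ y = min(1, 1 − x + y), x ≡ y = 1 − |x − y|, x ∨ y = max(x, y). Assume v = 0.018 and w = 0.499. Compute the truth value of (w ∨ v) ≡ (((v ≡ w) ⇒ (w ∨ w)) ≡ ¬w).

w ∨ v = max(0.499, 0.018) = 0.499
v ≡ w = 1 − |0.018 − 0.499| = 1 − 0.481 = 0.519
w ∨ w = max(0.499, 0.499) = 0.499
(v ≡ w) ⇒ (w ∨ w) = min(1, 1 − 0.519 + 0.499) = min(1, 0.980) = 0.980
¬w = 1 − 0.499 = 0.501
((v ≡ w) ⇒ (w ∨ w)) ≡ ¬w = 1 − |0.980 − 0.501| = 1 − 0.479 = 0.521
(w ∨ v) ≡ (((v ≡ w) ⇒ (w ∨ w)) ≡ ¬w) = 1 − |0.499 − 0.521| = 1 − 0.022 = 0.978

0.978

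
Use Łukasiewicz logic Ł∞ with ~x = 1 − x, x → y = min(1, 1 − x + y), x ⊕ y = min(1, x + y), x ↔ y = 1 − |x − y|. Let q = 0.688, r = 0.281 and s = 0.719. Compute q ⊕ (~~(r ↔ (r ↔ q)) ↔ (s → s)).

1.000

r ↔ q = 1 − |0.281 − 0.688| = 1 − 0.407 = 0.593
r ↔ (r ↔ q) = 1 − |0.281 − 0.593| = 1 − 0.312 = 0.688
~(r ↔ (r ↔ q)) = 1 − 0.688 = 0.312
~~(r ↔ (r ↔ q)) = 1 − 0.312 = 0.688
s → s = min(1, 1 − 0.719 + 0.719) = min(1, 1.000) = 1.000
~~(r ↔ (r ↔ q)) ↔ (s → s) = 1 − |0.688 − 1.000| = 1 − 0.312 = 0.688
q ⊕ (~~(r ↔ (r ↔ q)) ↔ (s → s)) = min(1, 0.688 + 0.688) = min(1, 1.376) = 1.000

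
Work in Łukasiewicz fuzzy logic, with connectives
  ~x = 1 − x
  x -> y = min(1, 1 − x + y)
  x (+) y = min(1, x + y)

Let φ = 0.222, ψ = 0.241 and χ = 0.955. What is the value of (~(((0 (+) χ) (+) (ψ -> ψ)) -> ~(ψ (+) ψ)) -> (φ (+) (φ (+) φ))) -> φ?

0.222

0 (+) χ = min(1, 0.000 + 0.955) = min(1, 0.955) = 0.955
ψ -> ψ = min(1, 1 − 0.241 + 0.241) = min(1, 1.000) = 1.000
(0 (+) χ) (+) (ψ -> ψ) = min(1, 0.955 + 1.000) = min(1, 1.955) = 1.000
ψ (+) ψ = min(1, 0.241 + 0.241) = min(1, 0.482) = 0.482
~(ψ (+) ψ) = 1 − 0.482 = 0.518
((0 (+) χ) (+) (ψ -> ψ)) -> ~(ψ (+) ψ) = min(1, 1 − 1.000 + 0.518) = min(1, 0.518) = 0.518
~(((0 (+) χ) (+) (ψ -> ψ)) -> ~(ψ (+) ψ)) = 1 − 0.518 = 0.482
φ (+) φ = min(1, 0.222 + 0.222) = min(1, 0.444) = 0.444
φ (+) (φ (+) φ) = min(1, 0.222 + 0.444) = min(1, 0.666) = 0.666
~(((0 (+) χ) (+) (ψ -> ψ)) -> ~(ψ (+) ψ)) -> (φ (+) (φ (+) φ)) = min(1, 1 − 0.482 + 0.666) = min(1, 1.184) = 1.000
(~(((0 (+) χ) (+) (ψ -> ψ)) -> ~(ψ (+) ψ)) -> (φ (+) (φ (+) φ))) -> φ = min(1, 1 − 1.000 + 0.222) = min(1, 0.222) = 0.222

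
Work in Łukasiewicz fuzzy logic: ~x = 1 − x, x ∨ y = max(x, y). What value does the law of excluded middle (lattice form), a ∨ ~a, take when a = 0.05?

~a = 1 − 0.05 = 0.95
a ∨ ~a = max(0.05, 0.95) = 0.95
(The value 0.95 < 1 shows this instance is not satisfied; not a Ł∞-tautology — its value is max(a, 1−a).)

0.95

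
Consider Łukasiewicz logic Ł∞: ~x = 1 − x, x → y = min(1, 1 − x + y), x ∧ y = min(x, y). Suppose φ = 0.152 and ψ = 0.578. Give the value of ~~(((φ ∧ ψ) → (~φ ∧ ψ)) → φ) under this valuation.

0.152

φ ∧ ψ = min(0.152, 0.578) = 0.152
~φ = 1 − 0.152 = 0.848
~φ ∧ ψ = min(0.848, 0.578) = 0.578
(φ ∧ ψ) → (~φ ∧ ψ) = min(1, 1 − 0.152 + 0.578) = min(1, 1.426) = 1.000
((φ ∧ ψ) → (~φ ∧ ψ)) → φ = min(1, 1 − 1.000 + 0.152) = min(1, 0.152) = 0.152
~(((φ ∧ ψ) → (~φ ∧ ψ)) → φ) = 1 − 0.152 = 0.848
~~(((φ ∧ ψ) → (~φ ∧ ψ)) → φ) = 1 − 0.848 = 0.152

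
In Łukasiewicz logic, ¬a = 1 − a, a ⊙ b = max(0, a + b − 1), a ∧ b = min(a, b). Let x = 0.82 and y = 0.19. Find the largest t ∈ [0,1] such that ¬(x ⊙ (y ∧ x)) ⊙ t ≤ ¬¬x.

y ∧ x = min(0.19, 0.82) = 0.19
x ⊙ (y ∧ x) = max(0, 0.82 + 0.19 − 1) = max(0, 0.01) = 0.01
¬(x ⊙ (y ∧ x)) = 1 − 0.01 = 0.99
So the left factor is ¬(x ⊙ (y ∧ x)) = 0.99.
¬x = 1 − 0.82 = 0.18
¬¬x = 1 − 0.18 = 0.82
So the right-hand bound is ¬¬x = 0.82.
The residuum of the Łukasiewicz t-norm gives the supremum: min(1, 1 − 0.99 + 0.82).
1 − 0.99 + 0.82 = 0.83, so t = min(1, 0.83) = 0.83.
Check: 0.99 ⊙ 0.83 = max(0, 0.82) = 0.82 ≤ 0.82.

0.83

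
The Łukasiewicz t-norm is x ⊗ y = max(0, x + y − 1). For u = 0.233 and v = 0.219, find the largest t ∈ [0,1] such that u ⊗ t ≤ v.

The residuum of the Łukasiewicz t-norm gives the supremum: min(1, 1 − 0.233 + 0.219).
1 − 0.233 + 0.219 = 0.986, so t = min(1, 0.986) = 0.986.
Check: 0.233 ⊗ 0.986 = max(0, 0.219) = 0.219 ≤ 0.219.

0.986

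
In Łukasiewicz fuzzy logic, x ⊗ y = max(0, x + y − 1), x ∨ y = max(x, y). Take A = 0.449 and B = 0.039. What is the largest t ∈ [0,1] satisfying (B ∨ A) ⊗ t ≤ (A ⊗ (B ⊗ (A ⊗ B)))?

B ∨ A = max(0.039, 0.449) = 0.449
So the left factor is B ∨ A = 0.449.
A ⊗ B = max(0, 0.449 + 0.039 − 1) = max(0, -0.512) = 0.000
B ⊗ (A ⊗ B) = max(0, 0.039 + 0.000 − 1) = max(0, -0.961) = 0.000
A ⊗ (B ⊗ (A ⊗ B)) = max(0, 0.449 + 0.000 − 1) = max(0, -0.551) = 0.000
So the right-hand bound is A ⊗ (B ⊗ (A ⊗ B)) = 0.000.
The residuum of the Łukasiewicz t-norm gives the supremum: min(1, 1 − 0.449 + 0.000).
1 − 0.449 + 0.000 = 0.551, so t = min(1, 0.551) = 0.551.
Check: 0.449 ⊗ 0.551 = max(0, 0.000) = 0.000 ≤ 0.000.

0.551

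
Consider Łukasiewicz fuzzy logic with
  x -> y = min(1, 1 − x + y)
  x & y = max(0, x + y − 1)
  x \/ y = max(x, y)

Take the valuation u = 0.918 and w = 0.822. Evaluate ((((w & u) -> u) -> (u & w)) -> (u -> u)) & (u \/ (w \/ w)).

0.918

w & u = max(0, 0.822 + 0.918 − 1) = max(0, 0.740) = 0.740
(w & u) -> u = min(1, 1 − 0.740 + 0.918) = min(1, 1.178) = 1.000
u & w = max(0, 0.918 + 0.822 − 1) = max(0, 0.740) = 0.740
((w & u) -> u) -> (u & w) = min(1, 1 − 1.000 + 0.740) = min(1, 0.740) = 0.740
u -> u = min(1, 1 − 0.918 + 0.918) = min(1, 1.000) = 1.000
(((w & u) -> u) -> (u & w)) -> (u -> u) = min(1, 1 − 0.740 + 1.000) = min(1, 1.260) = 1.000
w \/ w = max(0.822, 0.822) = 0.822
u \/ (w \/ w) = max(0.918, 0.822) = 0.918
((((w & u) -> u) -> (u & w)) -> (u -> u)) & (u \/ (w \/ w)) = max(0, 1.000 + 0.918 − 1) = max(0, 0.918) = 0.918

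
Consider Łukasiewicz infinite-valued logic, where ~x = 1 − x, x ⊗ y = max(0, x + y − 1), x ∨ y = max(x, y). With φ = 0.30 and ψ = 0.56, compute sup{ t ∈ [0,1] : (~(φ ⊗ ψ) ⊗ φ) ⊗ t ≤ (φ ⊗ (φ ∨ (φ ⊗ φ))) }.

φ ⊗ ψ = max(0, 0.30 + 0.56 − 1) = max(0, -0.14) = 0.00
~(φ ⊗ ψ) = 1 − 0.00 = 1.00
~(φ ⊗ ψ) ⊗ φ = max(0, 1.00 + 0.30 − 1) = max(0, 0.30) = 0.30
So the left factor is ~(φ ⊗ ψ) ⊗ φ = 0.30.
φ ⊗ φ = max(0, 0.30 + 0.30 − 1) = max(0, -0.40) = 0.00
φ ∨ (φ ⊗ φ) = max(0.30, 0.00) = 0.30
φ ⊗ (φ ∨ (φ ⊗ φ)) = max(0, 0.30 + 0.30 − 1) = max(0, -0.40) = 0.00
So the right-hand bound is φ ⊗ (φ ∨ (φ ⊗ φ)) = 0.00.
The residuum of the Łukasiewicz t-norm gives the supremum: min(1, 1 − 0.30 + 0.00).
1 − 0.30 + 0.00 = 0.70, so t = min(1, 0.70) = 0.70.
Check: 0.30 ⊗ 0.70 = max(0, 0.00) = 0.00 ≤ 0.00.

0.70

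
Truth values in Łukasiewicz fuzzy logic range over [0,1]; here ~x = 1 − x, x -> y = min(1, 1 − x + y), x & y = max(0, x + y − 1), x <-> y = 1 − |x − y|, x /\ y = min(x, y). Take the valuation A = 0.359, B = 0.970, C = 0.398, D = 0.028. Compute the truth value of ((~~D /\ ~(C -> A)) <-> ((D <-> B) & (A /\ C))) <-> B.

~D = 1 − 0.028 = 0.972
~~D = 1 − 0.972 = 0.028
C -> A = min(1, 1 − 0.398 + 0.359) = min(1, 0.961) = 0.961
~(C -> A) = 1 − 0.961 = 0.039
~~D /\ ~(C -> A) = min(0.028, 0.039) = 0.028
D <-> B = 1 − |0.028 − 0.970| = 1 − 0.942 = 0.058
A /\ C = min(0.359, 0.398) = 0.359
(D <-> B) & (A /\ C) = max(0, 0.058 + 0.359 − 1) = max(0, -0.583) = 0.000
(~~D /\ ~(C -> A)) <-> ((D <-> B) & (A /\ C)) = 1 − |0.028 − 0.000| = 1 − 0.028 = 0.972
((~~D /\ ~(C -> A)) <-> ((D <-> B) & (A /\ C))) <-> B = 1 − |0.972 − 0.970| = 1 − 0.002 = 0.998

0.998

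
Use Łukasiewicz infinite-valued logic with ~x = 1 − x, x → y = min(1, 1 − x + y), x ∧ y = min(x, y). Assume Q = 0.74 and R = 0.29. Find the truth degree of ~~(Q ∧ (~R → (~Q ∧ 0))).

~R = 1 − 0.29 = 0.71
~Q = 1 − 0.74 = 0.26
~Q ∧ 0 = min(0.26, 0.00) = 0.00
~R → (~Q ∧ 0) = min(1, 1 − 0.71 + 0.00) = min(1, 0.29) = 0.29
Q ∧ (~R → (~Q ∧ 0)) = min(0.74, 0.29) = 0.29
~(Q ∧ (~R → (~Q ∧ 0))) = 1 − 0.29 = 0.71
~~(Q ∧ (~R → (~Q ∧ 0))) = 1 − 0.71 = 0.29

0.29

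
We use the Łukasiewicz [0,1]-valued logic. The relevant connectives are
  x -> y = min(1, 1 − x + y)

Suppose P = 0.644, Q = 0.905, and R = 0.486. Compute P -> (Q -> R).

Q -> R = min(1, 1 − 0.905 + 0.486) = min(1, 0.581) = 0.581
P -> (Q -> R) = min(1, 1 − 0.644 + 0.581) = min(1, 0.937) = 0.937

0.937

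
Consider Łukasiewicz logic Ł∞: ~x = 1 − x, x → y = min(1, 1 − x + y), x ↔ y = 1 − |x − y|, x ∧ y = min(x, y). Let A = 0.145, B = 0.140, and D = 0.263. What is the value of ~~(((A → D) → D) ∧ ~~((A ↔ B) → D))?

0.263

A → D = min(1, 1 − 0.145 + 0.263) = min(1, 1.118) = 1.000
(A → D) → D = min(1, 1 − 1.000 + 0.263) = min(1, 0.263) = 0.263
A ↔ B = 1 − |0.145 − 0.140| = 1 − 0.005 = 0.995
(A ↔ B) → D = min(1, 1 − 0.995 + 0.263) = min(1, 0.268) = 0.268
~((A ↔ B) → D) = 1 − 0.268 = 0.732
~~((A ↔ B) → D) = 1 − 0.732 = 0.268
((A → D) → D) ∧ ~~((A ↔ B) → D) = min(0.263, 0.268) = 0.263
~(((A → D) → D) ∧ ~~((A ↔ B) → D)) = 1 − 0.263 = 0.737
~~(((A → D) → D) ∧ ~~((A ↔ B) → D)) = 1 − 0.737 = 0.263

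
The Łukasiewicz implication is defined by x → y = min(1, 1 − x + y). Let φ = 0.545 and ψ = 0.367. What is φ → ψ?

0.822

φ → ψ = min(1, 1 − 0.545 + 0.367) = min(1, 0.822) = 0.822
For comparison, the Gödel implication (1 if x ≤ y else y) would give 0.367.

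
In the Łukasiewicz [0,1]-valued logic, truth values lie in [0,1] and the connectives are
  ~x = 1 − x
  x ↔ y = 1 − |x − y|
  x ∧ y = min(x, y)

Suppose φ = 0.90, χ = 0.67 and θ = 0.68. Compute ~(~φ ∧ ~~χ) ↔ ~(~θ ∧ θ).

~φ = 1 − 0.90 = 0.10
~χ = 1 − 0.67 = 0.33
~~χ = 1 − 0.33 = 0.67
~φ ∧ ~~χ = min(0.10, 0.67) = 0.10
~(~φ ∧ ~~χ) = 1 − 0.10 = 0.90
~θ = 1 − 0.68 = 0.32
~θ ∧ θ = min(0.32, 0.68) = 0.32
~(~θ ∧ θ) = 1 − 0.32 = 0.68
~(~φ ∧ ~~χ) ↔ ~(~θ ∧ θ) = 1 − |0.90 − 0.68| = 1 − 0.22 = 0.78

0.78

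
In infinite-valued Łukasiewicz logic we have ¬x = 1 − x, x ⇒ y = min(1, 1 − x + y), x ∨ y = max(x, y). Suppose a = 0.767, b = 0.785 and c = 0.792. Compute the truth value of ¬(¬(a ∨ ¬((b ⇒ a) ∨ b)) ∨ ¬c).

0.767

b ⇒ a = min(1, 1 − 0.785 + 0.767) = min(1, 0.982) = 0.982
(b ⇒ a) ∨ b = max(0.982, 0.785) = 0.982
¬((b ⇒ a) ∨ b) = 1 − 0.982 = 0.018
a ∨ ¬((b ⇒ a) ∨ b) = max(0.767, 0.018) = 0.767
¬(a ∨ ¬((b ⇒ a) ∨ b)) = 1 − 0.767 = 0.233
¬c = 1 − 0.792 = 0.208
¬(a ∨ ¬((b ⇒ a) ∨ b)) ∨ ¬c = max(0.233, 0.208) = 0.233
¬(¬(a ∨ ¬((b ⇒ a) ∨ b)) ∨ ¬c) = 1 − 0.233 = 0.767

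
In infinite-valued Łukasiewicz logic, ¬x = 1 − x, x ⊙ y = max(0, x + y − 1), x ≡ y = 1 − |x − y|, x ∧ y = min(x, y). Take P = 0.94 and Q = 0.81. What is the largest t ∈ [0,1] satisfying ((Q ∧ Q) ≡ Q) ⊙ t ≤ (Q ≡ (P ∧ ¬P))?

Q ∧ Q = min(0.81, 0.81) = 0.81
(Q ∧ Q) ≡ Q = 1 − |0.81 − 0.81| = 1 − 0.00 = 1.00
So the left factor is (Q ∧ Q) ≡ Q = 1.00.
¬P = 1 − 0.94 = 0.06
P ∧ ¬P = min(0.94, 0.06) = 0.06
Q ≡ (P ∧ ¬P) = 1 − |0.81 − 0.06| = 1 − 0.75 = 0.25
So the right-hand bound is Q ≡ (P ∧ ¬P) = 0.25.
The residuum of the Łukasiewicz t-norm gives the supremum: min(1, 1 − 1.00 + 0.25).
1 − 1.00 + 0.25 = 0.25, so t = min(1, 0.25) = 0.25.
Check: 1.00 ⊙ 0.25 = max(0, 0.25) = 0.25 ≤ 0.25.

0.25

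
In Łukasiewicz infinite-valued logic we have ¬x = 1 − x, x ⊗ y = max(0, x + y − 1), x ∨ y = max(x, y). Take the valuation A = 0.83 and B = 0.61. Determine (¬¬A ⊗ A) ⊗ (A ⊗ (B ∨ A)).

0.32

¬A = 1 − 0.83 = 0.17
¬¬A = 1 − 0.17 = 0.83
¬¬A ⊗ A = max(0, 0.83 + 0.83 − 1) = max(0, 0.66) = 0.66
B ∨ A = max(0.61, 0.83) = 0.83
A ⊗ (B ∨ A) = max(0, 0.83 + 0.83 − 1) = max(0, 0.66) = 0.66
(¬¬A ⊗ A) ⊗ (A ⊗ (B ∨ A)) = max(0, 0.66 + 0.66 − 1) = max(0, 0.32) = 0.32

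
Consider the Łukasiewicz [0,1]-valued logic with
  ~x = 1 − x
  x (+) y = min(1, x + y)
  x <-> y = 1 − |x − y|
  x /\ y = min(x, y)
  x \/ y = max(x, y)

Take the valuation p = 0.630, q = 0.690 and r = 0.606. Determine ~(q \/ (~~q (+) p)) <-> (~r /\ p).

0.606

~q = 1 − 0.690 = 0.310
~~q = 1 − 0.310 = 0.690
~~q (+) p = min(1, 0.690 + 0.630) = min(1, 1.320) = 1.000
q \/ (~~q (+) p) = max(0.690, 1.000) = 1.000
~(q \/ (~~q (+) p)) = 1 − 1.000 = 0.000
~r = 1 − 0.606 = 0.394
~r /\ p = min(0.394, 0.630) = 0.394
~(q \/ (~~q (+) p)) <-> (~r /\ p) = 1 − |0.000 − 0.394| = 1 − 0.394 = 0.606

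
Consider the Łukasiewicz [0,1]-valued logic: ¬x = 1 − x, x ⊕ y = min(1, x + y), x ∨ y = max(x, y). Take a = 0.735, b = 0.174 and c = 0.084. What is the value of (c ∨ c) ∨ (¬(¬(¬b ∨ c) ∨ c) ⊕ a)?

1.000

c ∨ c = max(0.084, 0.084) = 0.084
¬b = 1 − 0.174 = 0.826
¬b ∨ c = max(0.826, 0.084) = 0.826
¬(¬b ∨ c) = 1 − 0.826 = 0.174
¬(¬b ∨ c) ∨ c = max(0.174, 0.084) = 0.174
¬(¬(¬b ∨ c) ∨ c) = 1 − 0.174 = 0.826
¬(¬(¬b ∨ c) ∨ c) ⊕ a = min(1, 0.826 + 0.735) = min(1, 1.561) = 1.000
(c ∨ c) ∨ (¬(¬(¬b ∨ c) ∨ c) ⊕ a) = max(0.084, 1.000) = 1.000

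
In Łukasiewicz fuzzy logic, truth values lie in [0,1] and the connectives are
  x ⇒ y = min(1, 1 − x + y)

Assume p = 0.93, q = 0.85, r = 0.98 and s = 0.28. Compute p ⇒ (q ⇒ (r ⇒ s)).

r ⇒ s = min(1, 1 − 0.98 + 0.28) = min(1, 0.30) = 0.30
q ⇒ (r ⇒ s) = min(1, 1 − 0.85 + 0.30) = min(1, 0.45) = 0.45
p ⇒ (q ⇒ (r ⇒ s)) = min(1, 1 − 0.93 + 0.45) = min(1, 0.52) = 0.52

0.52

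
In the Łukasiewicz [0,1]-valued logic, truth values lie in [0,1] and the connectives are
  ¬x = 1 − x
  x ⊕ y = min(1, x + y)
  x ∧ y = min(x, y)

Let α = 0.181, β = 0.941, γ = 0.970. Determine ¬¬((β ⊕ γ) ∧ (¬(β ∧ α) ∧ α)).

β ⊕ γ = min(1, 0.941 + 0.970) = min(1, 1.911) = 1.000
β ∧ α = min(0.941, 0.181) = 0.181
¬(β ∧ α) = 1 − 0.181 = 0.819
¬(β ∧ α) ∧ α = min(0.819, 0.181) = 0.181
(β ⊕ γ) ∧ (¬(β ∧ α) ∧ α) = min(1.000, 0.181) = 0.181
¬((β ⊕ γ) ∧ (¬(β ∧ α) ∧ α)) = 1 − 0.181 = 0.819
¬¬((β ⊕ γ) ∧ (¬(β ∧ α) ∧ α)) = 1 − 0.819 = 0.181

0.181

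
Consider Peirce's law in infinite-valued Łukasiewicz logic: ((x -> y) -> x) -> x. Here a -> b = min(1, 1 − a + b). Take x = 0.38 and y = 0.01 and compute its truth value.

x -> y = min(1, 1 − 0.38 + 0.01) = min(1, 0.63) = 0.63
(x -> y) -> x = min(1, 1 − 0.63 + 0.38) = min(1, 0.75) = 0.75
((x -> y) -> x) -> x = min(1, 1 − 0.75 + 0.38) = min(1, 0.63) = 0.63
(The value 0.63 < 1 shows this instance is not satisfied; not a Ł∞-tautology in general.)

0.63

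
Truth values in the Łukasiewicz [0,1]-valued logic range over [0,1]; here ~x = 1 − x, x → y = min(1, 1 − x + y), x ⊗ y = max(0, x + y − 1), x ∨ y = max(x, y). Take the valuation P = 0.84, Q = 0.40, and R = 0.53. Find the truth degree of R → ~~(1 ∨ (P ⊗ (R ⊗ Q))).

R ⊗ Q = max(0, 0.53 + 0.40 − 1) = max(0, -0.07) = 0.00
P ⊗ (R ⊗ Q) = max(0, 0.84 + 0.00 − 1) = max(0, -0.16) = 0.00
1 ∨ (P ⊗ (R ⊗ Q)) = max(1.00, 0.00) = 1.00
~(1 ∨ (P ⊗ (R ⊗ Q))) = 1 − 1.00 = 0.00
~~(1 ∨ (P ⊗ (R ⊗ Q))) = 1 − 0.00 = 1.00
R → ~~(1 ∨ (P ⊗ (R ⊗ Q))) = min(1, 1 − 0.53 + 1.00) = min(1, 1.47) = 1.00

1.00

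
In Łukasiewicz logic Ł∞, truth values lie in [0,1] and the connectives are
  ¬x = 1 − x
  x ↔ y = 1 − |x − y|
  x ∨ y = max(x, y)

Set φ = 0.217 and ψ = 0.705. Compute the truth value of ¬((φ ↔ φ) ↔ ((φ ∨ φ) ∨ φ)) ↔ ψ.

0.922

φ ↔ φ = 1 − |0.217 − 0.217| = 1 − 0.000 = 1.000
φ ∨ φ = max(0.217, 0.217) = 0.217
(φ ∨ φ) ∨ φ = max(0.217, 0.217) = 0.217
(φ ↔ φ) ↔ ((φ ∨ φ) ∨ φ) = 1 − |1.000 − 0.217| = 1 − 0.783 = 0.217
¬((φ ↔ φ) ↔ ((φ ∨ φ) ∨ φ)) = 1 − 0.217 = 0.783
¬((φ ↔ φ) ↔ ((φ ∨ φ) ∨ φ)) ↔ ψ = 1 − |0.783 − 0.705| = 1 − 0.078 = 0.922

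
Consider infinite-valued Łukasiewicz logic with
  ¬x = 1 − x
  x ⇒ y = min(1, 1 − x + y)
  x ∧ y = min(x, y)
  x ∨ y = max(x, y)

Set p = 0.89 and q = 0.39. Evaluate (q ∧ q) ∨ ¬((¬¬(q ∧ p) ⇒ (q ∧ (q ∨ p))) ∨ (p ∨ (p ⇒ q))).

q ∧ q = min(0.39, 0.39) = 0.39
q ∧ p = min(0.39, 0.89) = 0.39
¬(q ∧ p) = 1 − 0.39 = 0.61
¬¬(q ∧ p) = 1 − 0.61 = 0.39
q ∨ p = max(0.39, 0.89) = 0.89
q ∧ (q ∨ p) = min(0.39, 0.89) = 0.39
¬¬(q ∧ p) ⇒ (q ∧ (q ∨ p)) = min(1, 1 − 0.39 + 0.39) = min(1, 1.00) = 1.00
p ⇒ q = min(1, 1 − 0.89 + 0.39) = min(1, 0.50) = 0.50
p ∨ (p ⇒ q) = max(0.89, 0.50) = 0.89
(¬¬(q ∧ p) ⇒ (q ∧ (q ∨ p))) ∨ (p ∨ (p ⇒ q)) = max(1.00, 0.89) = 1.00
¬((¬¬(q ∧ p) ⇒ (q ∧ (q ∨ p))) ∨ (p ∨ (p ⇒ q))) = 1 − 1.00 = 0.00
(q ∧ q) ∨ ¬((¬¬(q ∧ p) ⇒ (q ∧ (q ∨ p))) ∨ (p ∨ (p ⇒ q))) = max(0.39, 0.00) = 0.39

0.39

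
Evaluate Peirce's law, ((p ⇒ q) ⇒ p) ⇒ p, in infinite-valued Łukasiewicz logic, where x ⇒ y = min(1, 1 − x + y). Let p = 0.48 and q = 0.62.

p ⇒ q = min(1, 1 − 0.48 + 0.62) = min(1, 1.14) = 1.00
(p ⇒ q) ⇒ p = min(1, 1 − 1.00 + 0.48) = min(1, 0.48) = 0.48
((p ⇒ q) ⇒ p) ⇒ p = min(1, 1 − 0.48 + 0.48) = min(1, 1.00) = 1.00

1.00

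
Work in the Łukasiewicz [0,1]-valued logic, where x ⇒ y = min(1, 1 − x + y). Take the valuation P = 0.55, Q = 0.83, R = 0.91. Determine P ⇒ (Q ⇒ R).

1.00

Q ⇒ R = min(1, 1 − 0.83 + 0.91) = min(1, 1.08) = 1.00
P ⇒ (Q ⇒ R) = min(1, 1 − 0.55 + 1.00) = min(1, 1.45) = 1.00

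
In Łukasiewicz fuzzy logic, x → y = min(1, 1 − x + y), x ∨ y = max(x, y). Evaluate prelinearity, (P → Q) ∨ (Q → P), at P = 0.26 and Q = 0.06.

1.00

P → Q = min(1, 1 − 0.26 + 0.06) = min(1, 0.80) = 0.80
Q → P = min(1, 1 − 0.06 + 0.26) = min(1, 1.20) = 1.00
(P → Q) ∨ (Q → P) = max(0.80, 1.00) = 1.00
(As expected: a Ł∞-tautology — holds in every MV-chain.)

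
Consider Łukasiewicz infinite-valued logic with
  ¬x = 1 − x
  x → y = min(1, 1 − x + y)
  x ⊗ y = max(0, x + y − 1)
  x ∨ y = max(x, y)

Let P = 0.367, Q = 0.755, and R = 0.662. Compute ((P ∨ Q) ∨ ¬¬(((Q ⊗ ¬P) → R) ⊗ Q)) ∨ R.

0.755

P ∨ Q = max(0.367, 0.755) = 0.755
¬P = 1 − 0.367 = 0.633
Q ⊗ ¬P = max(0, 0.755 + 0.633 − 1) = max(0, 0.388) = 0.388
(Q ⊗ ¬P) → R = min(1, 1 − 0.388 + 0.662) = min(1, 1.274) = 1.000
((Q ⊗ ¬P) → R) ⊗ Q = max(0, 1.000 + 0.755 − 1) = max(0, 0.755) = 0.755
¬(((Q ⊗ ¬P) → R) ⊗ Q) = 1 − 0.755 = 0.245
¬¬(((Q ⊗ ¬P) → R) ⊗ Q) = 1 − 0.245 = 0.755
(P ∨ Q) ∨ ¬¬(((Q ⊗ ¬P) → R) ⊗ Q) = max(0.755, 0.755) = 0.755
((P ∨ Q) ∨ ¬¬(((Q ⊗ ¬P) → R) ⊗ Q)) ∨ R = max(0.755, 0.662) = 0.755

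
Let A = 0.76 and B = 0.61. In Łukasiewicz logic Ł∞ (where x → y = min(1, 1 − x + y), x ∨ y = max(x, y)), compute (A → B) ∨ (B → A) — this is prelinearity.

1.00

A → B = min(1, 1 − 0.76 + 0.61) = min(1, 0.85) = 0.85
B → A = min(1, 1 − 0.61 + 0.76) = min(1, 1.15) = 1.00
(A → B) ∨ (B → A) = max(0.85, 1.00) = 1.00
(As expected: a Ł∞-tautology — holds in every MV-chain.)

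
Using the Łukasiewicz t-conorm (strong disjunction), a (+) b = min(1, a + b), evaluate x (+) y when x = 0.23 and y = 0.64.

x (+) y = min(1, 0.23 + 0.64) = min(1, 0.87) = 0.87
For comparison, the Gödel t-conorm max(a, b) would give 0.64.

0.87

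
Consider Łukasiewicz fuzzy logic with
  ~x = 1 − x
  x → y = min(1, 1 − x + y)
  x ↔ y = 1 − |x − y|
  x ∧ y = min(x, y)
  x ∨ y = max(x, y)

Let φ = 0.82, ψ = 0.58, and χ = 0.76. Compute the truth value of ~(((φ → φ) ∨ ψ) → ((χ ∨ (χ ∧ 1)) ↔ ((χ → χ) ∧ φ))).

φ → φ = min(1, 1 − 0.82 + 0.82) = min(1, 1.00) = 1.00
(φ → φ) ∨ ψ = max(1.00, 0.58) = 1.00
χ ∧ 1 = min(0.76, 1.00) = 0.76
χ ∨ (χ ∧ 1) = max(0.76, 0.76) = 0.76
χ → χ = min(1, 1 − 0.76 + 0.76) = min(1, 1.00) = 1.00
(χ → χ) ∧ φ = min(1.00, 0.82) = 0.82
(χ ∨ (χ ∧ 1)) ↔ ((χ → χ) ∧ φ) = 1 − |0.76 − 0.82| = 1 − 0.06 = 0.94
((φ → φ) ∨ ψ) → ((χ ∨ (χ ∧ 1)) ↔ ((χ → χ) ∧ φ)) = min(1, 1 − 1.00 + 0.94) = min(1, 0.94) = 0.94
~(((φ → φ) ∨ ψ) → ((χ ∨ (χ ∧ 1)) ↔ ((χ → χ) ∧ φ))) = 1 − 0.94 = 0.06

0.06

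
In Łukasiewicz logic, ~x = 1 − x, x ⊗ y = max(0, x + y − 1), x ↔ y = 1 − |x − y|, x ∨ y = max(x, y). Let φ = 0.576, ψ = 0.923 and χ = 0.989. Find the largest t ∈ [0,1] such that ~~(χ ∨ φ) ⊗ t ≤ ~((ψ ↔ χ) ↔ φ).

χ ∨ φ = max(0.989, 0.576) = 0.989
~(χ ∨ φ) = 1 − 0.989 = 0.011
~~(χ ∨ φ) = 1 − 0.011 = 0.989
So the left factor is ~~(χ ∨ φ) = 0.989.
ψ ↔ χ = 1 − |0.923 − 0.989| = 1 − 0.066 = 0.934
(ψ ↔ χ) ↔ φ = 1 − |0.934 − 0.576| = 1 − 0.358 = 0.642
~((ψ ↔ χ) ↔ φ) = 1 − 0.642 = 0.358
So the right-hand bound is ~((ψ ↔ χ) ↔ φ) = 0.358.
The residuum of the Łukasiewicz t-norm gives the supremum: min(1, 1 − 0.989 + 0.358).
1 − 0.989 + 0.358 = 0.369, so t = min(1, 0.369) = 0.369.
Check: 0.989 ⊗ 0.369 = max(0, 0.358) = 0.358 ≤ 0.358.

0.369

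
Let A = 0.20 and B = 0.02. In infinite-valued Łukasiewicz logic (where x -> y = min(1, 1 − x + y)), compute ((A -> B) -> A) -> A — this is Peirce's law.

A -> B = min(1, 1 − 0.20 + 0.02) = min(1, 0.82) = 0.82
(A -> B) -> A = min(1, 1 − 0.82 + 0.20) = min(1, 0.38) = 0.38
((A -> B) -> A) -> A = min(1, 1 − 0.38 + 0.20) = min(1, 0.82) = 0.82
(The value 0.82 < 1 shows this instance is not satisfied; not a Ł∞-tautology in general.)

0.82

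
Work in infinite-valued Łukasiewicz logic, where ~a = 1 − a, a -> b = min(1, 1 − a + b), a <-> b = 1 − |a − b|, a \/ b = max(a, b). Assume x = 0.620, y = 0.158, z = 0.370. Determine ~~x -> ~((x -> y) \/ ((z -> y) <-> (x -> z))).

0.418

~x = 1 − 0.620 = 0.380
~~x = 1 − 0.380 = 0.620
x -> y = min(1, 1 − 0.620 + 0.158) = min(1, 0.538) = 0.538
z -> y = min(1, 1 − 0.370 + 0.158) = min(1, 0.788) = 0.788
x -> z = min(1, 1 − 0.620 + 0.370) = min(1, 0.750) = 0.750
(z -> y) <-> (x -> z) = 1 − |0.788 − 0.750| = 1 − 0.038 = 0.962
(x -> y) \/ ((z -> y) <-> (x -> z)) = max(0.538, 0.962) = 0.962
~((x -> y) \/ ((z -> y) <-> (x -> z))) = 1 − 0.962 = 0.038
~~x -> ~((x -> y) \/ ((z -> y) <-> (x -> z))) = min(1, 1 − 0.620 + 0.038) = min(1, 0.418) = 0.418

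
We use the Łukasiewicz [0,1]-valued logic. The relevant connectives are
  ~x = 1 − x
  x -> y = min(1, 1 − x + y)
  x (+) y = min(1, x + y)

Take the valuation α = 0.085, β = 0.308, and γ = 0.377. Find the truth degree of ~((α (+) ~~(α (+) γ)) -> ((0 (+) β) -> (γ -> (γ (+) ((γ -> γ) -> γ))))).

α (+) γ = min(1, 0.085 + 0.377) = min(1, 0.462) = 0.462
~(α (+) γ) = 1 − 0.462 = 0.538
~~(α (+) γ) = 1 − 0.538 = 0.462
α (+) ~~(α (+) γ) = min(1, 0.085 + 0.462) = min(1, 0.547) = 0.547
0 (+) β = min(1, 0.000 + 0.308) = min(1, 0.308) = 0.308
γ -> γ = min(1, 1 − 0.377 + 0.377) = min(1, 1.000) = 1.000
(γ -> γ) -> γ = min(1, 1 − 1.000 + 0.377) = min(1, 0.377) = 0.377
γ (+) ((γ -> γ) -> γ) = min(1, 0.377 + 0.377) = min(1, 0.754) = 0.754
γ -> (γ (+) ((γ -> γ) -> γ)) = min(1, 1 − 0.377 + 0.754) = min(1, 1.377) = 1.000
(0 (+) β) -> (γ -> (γ (+) ((γ -> γ) -> γ))) = min(1, 1 − 0.308 + 1.000) = min(1, 1.692) = 1.000
(α (+) ~~(α (+) γ)) -> ((0 (+) β) -> (γ -> (γ (+) ((γ -> γ) -> γ)))) = min(1, 1 − 0.547 + 1.000) = min(1, 1.453) = 1.000
~((α (+) ~~(α (+) γ)) -> ((0 (+) β) -> (γ -> (γ (+) ((γ -> γ) -> γ))))) = 1 − 1.000 = 0.000

0.000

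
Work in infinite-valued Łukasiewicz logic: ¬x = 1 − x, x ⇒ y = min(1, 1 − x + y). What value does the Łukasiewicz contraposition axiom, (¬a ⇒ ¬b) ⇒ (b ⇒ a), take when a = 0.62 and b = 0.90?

1.00

¬a = 1 − 0.62 = 0.38
¬b = 1 − 0.90 = 0.10
¬a ⇒ ¬b = min(1, 1 − 0.38 + 0.10) = min(1, 0.72) = 0.72
b ⇒ a = min(1, 1 − 0.90 + 0.62) = min(1, 0.72) = 0.72
(¬a ⇒ ¬b) ⇒ (b ⇒ a) = min(1, 1 − 0.72 + 0.72) = min(1, 1.00) = 1.00
(As expected: an axiom of Ł∞, always 1.)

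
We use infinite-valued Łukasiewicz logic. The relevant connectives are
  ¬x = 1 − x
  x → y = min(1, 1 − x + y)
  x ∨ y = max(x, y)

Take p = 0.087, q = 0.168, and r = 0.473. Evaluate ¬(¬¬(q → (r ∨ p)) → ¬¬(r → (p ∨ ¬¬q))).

0.305

r ∨ p = max(0.473, 0.087) = 0.473
q → (r ∨ p) = min(1, 1 − 0.168 + 0.473) = min(1, 1.305) = 1.000
¬(q → (r ∨ p)) = 1 − 1.000 = 0.000
¬¬(q → (r ∨ p)) = 1 − 0.000 = 1.000
¬q = 1 − 0.168 = 0.832
¬¬q = 1 − 0.832 = 0.168
p ∨ ¬¬q = max(0.087, 0.168) = 0.168
r → (p ∨ ¬¬q) = min(1, 1 − 0.473 + 0.168) = min(1, 0.695) = 0.695
¬(r → (p ∨ ¬¬q)) = 1 − 0.695 = 0.305
¬¬(r → (p ∨ ¬¬q)) = 1 − 0.305 = 0.695
¬¬(q → (r ∨ p)) → ¬¬(r → (p ∨ ¬¬q)) = min(1, 1 − 1.000 + 0.695) = min(1, 0.695) = 0.695
¬(¬¬(q → (r ∨ p)) → ¬¬(r → (p ∨ ¬¬q))) = 1 − 0.695 = 0.305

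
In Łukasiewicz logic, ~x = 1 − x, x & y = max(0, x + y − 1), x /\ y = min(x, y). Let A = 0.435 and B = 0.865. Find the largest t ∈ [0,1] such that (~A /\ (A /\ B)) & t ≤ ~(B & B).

0.835

~A = 1 − 0.435 = 0.565
A /\ B = min(0.435, 0.865) = 0.435
~A /\ (A /\ B) = min(0.565, 0.435) = 0.435
So the left factor is ~A /\ (A /\ B) = 0.435.
B & B = max(0, 0.865 + 0.865 − 1) = max(0, 0.730) = 0.730
~(B & B) = 1 − 0.730 = 0.270
So the right-hand bound is ~(B & B) = 0.270.
The residuum of the Łukasiewicz t-norm gives the supremum: min(1, 1 − 0.435 + 0.270).
1 − 0.435 + 0.270 = 0.835, so t = min(1, 0.835) = 0.835.
Check: 0.435 & 0.835 = max(0, 0.270) = 0.270 ≤ 0.270.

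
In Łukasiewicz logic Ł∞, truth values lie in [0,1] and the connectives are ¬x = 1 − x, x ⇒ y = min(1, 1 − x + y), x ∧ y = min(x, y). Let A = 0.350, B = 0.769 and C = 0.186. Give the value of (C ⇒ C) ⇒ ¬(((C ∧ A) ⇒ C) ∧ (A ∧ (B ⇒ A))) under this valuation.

0.650

C ⇒ C = min(1, 1 − 0.186 + 0.186) = min(1, 1.000) = 1.000
C ∧ A = min(0.186, 0.350) = 0.186
(C ∧ A) ⇒ C = min(1, 1 − 0.186 + 0.186) = min(1, 1.000) = 1.000
B ⇒ A = min(1, 1 − 0.769 + 0.350) = min(1, 0.581) = 0.581
A ∧ (B ⇒ A) = min(0.350, 0.581) = 0.350
((C ∧ A) ⇒ C) ∧ (A ∧ (B ⇒ A)) = min(1.000, 0.350) = 0.350
¬(((C ∧ A) ⇒ C) ∧ (A ∧ (B ⇒ A))) = 1 − 0.350 = 0.650
(C ⇒ C) ⇒ ¬(((C ∧ A) ⇒ C) ∧ (A ∧ (B ⇒ A))) = min(1, 1 − 1.000 + 0.650) = min(1, 0.650) = 0.650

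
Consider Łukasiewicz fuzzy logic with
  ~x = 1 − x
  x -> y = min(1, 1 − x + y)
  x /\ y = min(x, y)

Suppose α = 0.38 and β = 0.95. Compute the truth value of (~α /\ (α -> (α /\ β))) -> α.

~α = 1 − 0.38 = 0.62
α /\ β = min(0.38, 0.95) = 0.38
α -> (α /\ β) = min(1, 1 − 0.38 + 0.38) = min(1, 1.00) = 1.00
~α /\ (α -> (α /\ β)) = min(0.62, 1.00) = 0.62
(~α /\ (α -> (α /\ β))) -> α = min(1, 1 − 0.62 + 0.38) = min(1, 0.76) = 0.76

0.76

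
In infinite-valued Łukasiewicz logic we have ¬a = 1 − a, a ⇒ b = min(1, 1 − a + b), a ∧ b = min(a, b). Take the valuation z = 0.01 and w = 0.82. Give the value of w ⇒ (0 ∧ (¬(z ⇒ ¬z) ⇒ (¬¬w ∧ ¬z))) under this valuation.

0.18

¬z = 1 − 0.01 = 0.99
z ⇒ ¬z = min(1, 1 − 0.01 + 0.99) = min(1, 1.98) = 1.00
¬(z ⇒ ¬z) = 1 − 1.00 = 0.00
¬w = 1 − 0.82 = 0.18
¬¬w = 1 − 0.18 = 0.82
¬¬w ∧ ¬z = min(0.82, 0.99) = 0.82
¬(z ⇒ ¬z) ⇒ (¬¬w ∧ ¬z) = min(1, 1 − 0.00 + 0.82) = min(1, 1.82) = 1.00
0 ∧ (¬(z ⇒ ¬z) ⇒ (¬¬w ∧ ¬z)) = min(0.00, 1.00) = 0.00
w ⇒ (0 ∧ (¬(z ⇒ ¬z) ⇒ (¬¬w ∧ ¬z))) = min(1, 1 − 0.82 + 0.00) = min(1, 0.18) = 0.18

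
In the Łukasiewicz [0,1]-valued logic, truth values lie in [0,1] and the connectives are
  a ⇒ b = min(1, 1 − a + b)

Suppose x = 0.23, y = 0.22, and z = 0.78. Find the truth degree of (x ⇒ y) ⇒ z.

0.79

x ⇒ y = min(1, 1 − 0.23 + 0.22) = min(1, 0.99) = 0.99
(x ⇒ y) ⇒ z = min(1, 1 − 0.99 + 0.78) = min(1, 0.79) = 0.79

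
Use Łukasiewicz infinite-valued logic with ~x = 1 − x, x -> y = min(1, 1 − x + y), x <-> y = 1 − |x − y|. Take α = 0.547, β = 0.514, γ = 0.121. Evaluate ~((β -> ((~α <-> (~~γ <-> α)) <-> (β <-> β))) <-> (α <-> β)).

~α = 1 − 0.547 = 0.453
~γ = 1 − 0.121 = 0.879
~~γ = 1 − 0.879 = 0.121
~~γ <-> α = 1 − |0.121 − 0.547| = 1 − 0.426 = 0.574
~α <-> (~~γ <-> α) = 1 − |0.453 − 0.574| = 1 − 0.121 = 0.879
β <-> β = 1 − |0.514 − 0.514| = 1 − 0.000 = 1.000
(~α <-> (~~γ <-> α)) <-> (β <-> β) = 1 − |0.879 − 1.000| = 1 − 0.121 = 0.879
β -> ((~α <-> (~~γ <-> α)) <-> (β <-> β)) = min(1, 1 − 0.514 + 0.879) = min(1, 1.365) = 1.000
α <-> β = 1 − |0.547 − 0.514| = 1 − 0.033 = 0.967
(β -> ((~α <-> (~~γ <-> α)) <-> (β <-> β))) <-> (α <-> β) = 1 − |1.000 − 0.967| = 1 − 0.033 = 0.967
~((β -> ((~α <-> (~~γ <-> α)) <-> (β <-> β))) <-> (α <-> β)) = 1 − 0.967 = 0.033

0.033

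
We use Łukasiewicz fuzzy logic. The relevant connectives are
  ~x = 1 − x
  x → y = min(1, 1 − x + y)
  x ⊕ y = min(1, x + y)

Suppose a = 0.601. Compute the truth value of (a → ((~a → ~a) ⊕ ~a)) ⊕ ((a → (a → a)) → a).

1.000

~a = 1 − 0.601 = 0.399
~a → ~a = min(1, 1 − 0.399 + 0.399) = min(1, 1.000) = 1.000
(~a → ~a) ⊕ ~a = min(1, 1.000 + 0.399) = min(1, 1.399) = 1.000
a → ((~a → ~a) ⊕ ~a) = min(1, 1 − 0.601 + 1.000) = min(1, 1.399) = 1.000
a → a = min(1, 1 − 0.601 + 0.601) = min(1, 1.000) = 1.000
a → (a → a) = min(1, 1 − 0.601 + 1.000) = min(1, 1.399) = 1.000
(a → (a → a)) → a = min(1, 1 − 1.000 + 0.601) = min(1, 0.601) = 0.601
(a → ((~a → ~a) ⊕ ~a)) ⊕ ((a → (a → a)) → a) = min(1, 1.000 + 0.601) = min(1, 1.601) = 1.000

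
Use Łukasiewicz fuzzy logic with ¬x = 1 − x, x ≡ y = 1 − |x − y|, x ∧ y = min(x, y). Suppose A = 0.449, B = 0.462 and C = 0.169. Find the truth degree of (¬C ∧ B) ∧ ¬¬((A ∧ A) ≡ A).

0.462

¬C = 1 − 0.169 = 0.831
¬C ∧ B = min(0.831, 0.462) = 0.462
A ∧ A = min(0.449, 0.449) = 0.449
(A ∧ A) ≡ A = 1 − |0.449 − 0.449| = 1 − 0.000 = 1.000
¬((A ∧ A) ≡ A) = 1 − 1.000 = 0.000
¬¬((A ∧ A) ≡ A) = 1 − 0.000 = 1.000
(¬C ∧ B) ∧ ¬¬((A ∧ A) ≡ A) = min(0.462, 1.000) = 0.462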